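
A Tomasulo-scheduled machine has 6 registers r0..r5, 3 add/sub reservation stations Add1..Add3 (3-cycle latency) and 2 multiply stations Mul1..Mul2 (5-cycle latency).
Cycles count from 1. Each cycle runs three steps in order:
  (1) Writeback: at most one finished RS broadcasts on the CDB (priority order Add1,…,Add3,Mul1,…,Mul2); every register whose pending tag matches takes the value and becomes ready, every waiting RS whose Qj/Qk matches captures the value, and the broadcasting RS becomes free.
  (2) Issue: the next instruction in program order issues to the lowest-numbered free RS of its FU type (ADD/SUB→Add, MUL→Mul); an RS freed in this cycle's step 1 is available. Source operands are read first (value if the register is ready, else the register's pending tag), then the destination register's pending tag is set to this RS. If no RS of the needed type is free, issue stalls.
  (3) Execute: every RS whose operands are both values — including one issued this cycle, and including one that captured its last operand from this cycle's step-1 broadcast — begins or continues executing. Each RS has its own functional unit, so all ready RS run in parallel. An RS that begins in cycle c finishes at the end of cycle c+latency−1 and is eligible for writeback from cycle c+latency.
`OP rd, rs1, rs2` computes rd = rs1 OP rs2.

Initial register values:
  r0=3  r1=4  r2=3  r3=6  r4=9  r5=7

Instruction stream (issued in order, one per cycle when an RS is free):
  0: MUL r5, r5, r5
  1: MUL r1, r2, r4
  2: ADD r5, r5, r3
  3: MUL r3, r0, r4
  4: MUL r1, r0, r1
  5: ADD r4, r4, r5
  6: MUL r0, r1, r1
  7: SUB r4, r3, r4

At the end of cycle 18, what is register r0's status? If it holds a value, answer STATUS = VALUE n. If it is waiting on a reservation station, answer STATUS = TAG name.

cycle 1: issue MUL r5<-Mul1 // r0:3,r1:4,r2:3,r3:6,r4:9,r5:Mul1
cycle 2: issue MUL r1<-Mul2 // r0:3,r1:Mul2,r2:3,r3:6,r4:9,r5:Mul1
cycle 3: issue ADD r5<-Add1 // r0:3,r1:Mul2,r2:3,r3:6,r4:9,r5:Add1
cycle 4: stall // r0:3,r1:Mul2,r2:3,r3:6,r4:9,r5:Add1
cycle 5: stall // r0:3,r1:Mul2,r2:3,r3:6,r4:9,r5:Add1
cycle 6: CDB Mul1=49; issue MUL r3<-Mul1 // r0:3,r1:Mul2,r2:3,r3:Mul1,r4:9,r5:Add1
cycle 7: CDB Mul2=27; issue MUL r1<-Mul2 // r0:3,r1:Mul2,r2:3,r3:Mul1,r4:9,r5:Add1
cycle 8: issue ADD r4<-Add2 // r0:3,r1:Mul2,r2:3,r3:Mul1,r4:Add2,r5:Add1
cycle 9: CDB Add1=55; stall // r0:3,r1:Mul2,r2:3,r3:Mul1,r4:Add2,r5:55
cycle 10: stall // r0:3,r1:Mul2,r2:3,r3:Mul1,r4:Add2,r5:55
cycle 11: CDB Mul1=27; issue MUL r0<-Mul1 // r0:Mul1,r1:Mul2,r2:3,r3:27,r4:Add2,r5:55
cycle 12: CDB Add2=64; issue SUB r4<-Add1 // r0:Mul1,r1:Mul2,r2:3,r3:27,r4:Add1,r5:55
cycle 13: CDB Mul2=81 // r0:Mul1,r1:81,r2:3,r3:27,r4:Add1,r5:55
cycle 14: - // r0:Mul1,r1:81,r2:3,r3:27,r4:Add1,r5:55
cycle 15: CDB Add1=-37 // r0:Mul1,r1:81,r2:3,r3:27,r4:-37,r5:55
cycle 16: - // r0:Mul1,r1:81,r2:3,r3:27,r4:-37,r5:55
cycle 17: - // r0:Mul1,r1:81,r2:3,r3:27,r4:-37,r5:55
cycle 18: CDB Mul1=6561 // r0:6561,r1:81,r2:3,r3:27,r4:-37,r5:55

STATUS = VALUE 6561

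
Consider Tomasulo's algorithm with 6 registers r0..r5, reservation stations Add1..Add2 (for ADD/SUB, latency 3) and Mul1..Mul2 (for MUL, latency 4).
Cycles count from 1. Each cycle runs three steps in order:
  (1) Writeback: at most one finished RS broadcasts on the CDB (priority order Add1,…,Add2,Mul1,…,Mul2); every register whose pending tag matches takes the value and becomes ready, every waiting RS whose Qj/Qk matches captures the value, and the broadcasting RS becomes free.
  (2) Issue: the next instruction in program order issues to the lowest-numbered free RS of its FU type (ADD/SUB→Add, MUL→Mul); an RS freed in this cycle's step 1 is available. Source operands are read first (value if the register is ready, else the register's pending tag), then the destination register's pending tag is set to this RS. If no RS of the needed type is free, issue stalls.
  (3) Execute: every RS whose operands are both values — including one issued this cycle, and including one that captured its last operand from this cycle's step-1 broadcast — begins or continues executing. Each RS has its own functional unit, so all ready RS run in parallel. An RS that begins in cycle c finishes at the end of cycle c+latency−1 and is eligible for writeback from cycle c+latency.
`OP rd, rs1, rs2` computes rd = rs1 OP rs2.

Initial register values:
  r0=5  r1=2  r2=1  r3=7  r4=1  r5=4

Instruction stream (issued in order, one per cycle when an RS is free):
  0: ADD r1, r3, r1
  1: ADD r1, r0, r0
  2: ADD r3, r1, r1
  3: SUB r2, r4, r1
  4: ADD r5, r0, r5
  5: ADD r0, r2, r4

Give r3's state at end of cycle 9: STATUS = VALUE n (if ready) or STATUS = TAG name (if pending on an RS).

c1: issue ADD r1<-Add1 | r0:5,r1:Add1,r2:1,r3:7,r4:1,r5:4
c2: issue ADD r1<-Add2 | r0:5,r1:Add2,r2:1,r3:7,r4:1,r5:4
c3: stall | r0:5,r1:Add2,r2:1,r3:7,r4:1,r5:4
c4: CDB Add1=9; issue ADD r3<-Add1 | r0:5,r1:Add2,r2:1,r3:Add1,r4:1,r5:4
c5: CDB Add2=10; issue SUB r2<-Add2 | r0:5,r1:10,r2:Add2,r3:Add1,r4:1,r5:4
c6: stall | r0:5,r1:10,r2:Add2,r3:Add1,r4:1,r5:4
c7: stall | r0:5,r1:10,r2:Add2,r3:Add1,r4:1,r5:4
c8: CDB Add1=20; issue ADD r5<-Add1 | r0:5,r1:10,r2:Add2,r3:20,r4:1,r5:Add1
c9: CDB Add2=-9; issue ADD r0<-Add2 | r0:Add2,r1:10,r2:-9,r3:20,r4:1,r5:Add1

STATUS = VALUE 20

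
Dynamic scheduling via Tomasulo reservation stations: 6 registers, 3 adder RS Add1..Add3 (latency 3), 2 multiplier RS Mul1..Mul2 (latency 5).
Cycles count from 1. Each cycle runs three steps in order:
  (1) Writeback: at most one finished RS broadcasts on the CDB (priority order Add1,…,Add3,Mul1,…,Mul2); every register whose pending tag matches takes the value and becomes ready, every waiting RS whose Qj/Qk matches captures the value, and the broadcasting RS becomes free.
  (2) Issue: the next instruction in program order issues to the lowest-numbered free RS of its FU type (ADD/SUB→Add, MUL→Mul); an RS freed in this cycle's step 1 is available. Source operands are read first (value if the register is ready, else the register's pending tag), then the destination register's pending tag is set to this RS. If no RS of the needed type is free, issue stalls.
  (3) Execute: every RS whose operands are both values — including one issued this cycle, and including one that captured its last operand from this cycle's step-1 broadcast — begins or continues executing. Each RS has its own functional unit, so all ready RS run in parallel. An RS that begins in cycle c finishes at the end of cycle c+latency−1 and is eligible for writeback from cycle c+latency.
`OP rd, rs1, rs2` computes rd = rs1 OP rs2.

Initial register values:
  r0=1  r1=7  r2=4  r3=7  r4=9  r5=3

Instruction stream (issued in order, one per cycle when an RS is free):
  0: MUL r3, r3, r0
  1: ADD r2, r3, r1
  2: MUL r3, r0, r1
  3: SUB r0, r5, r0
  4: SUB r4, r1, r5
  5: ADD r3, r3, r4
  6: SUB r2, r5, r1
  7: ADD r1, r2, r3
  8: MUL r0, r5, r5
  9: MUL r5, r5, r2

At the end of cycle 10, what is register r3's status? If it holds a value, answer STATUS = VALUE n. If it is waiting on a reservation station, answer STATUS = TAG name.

STATUS = TAG Add2

  c1: issue MUL r3<-Mul1  regs: r0:1,r1:7,r2:4,r3:Mul1,r4:9,r5:3
  c2: issue ADD r2<-Add1  regs: r0:1,r1:7,r2:Add1,r3:Mul1,r4:9,r5:3
  c3: issue MUL r3<-Mul2  regs: r0:1,r1:7,r2:Add1,r3:Mul2,r4:9,r5:3
  c4: issue SUB r0<-Add2  regs: r0:Add2,r1:7,r2:Add1,r3:Mul2,r4:9,r5:3
  c5: issue SUB r4<-Add3  regs: r0:Add2,r1:7,r2:Add1,r3:Mul2,r4:Add3,r5:3
  c6: CDB Mul1=7; stall  regs: r0:Add2,r1:7,r2:Add1,r3:Mul2,r4:Add3,r5:3
  c7: CDB Add2=2; issue ADD r3<-Add2  regs: r0:2,r1:7,r2:Add1,r3:Add2,r4:Add3,r5:3
  c8: CDB Add3=4; issue SUB r2<-Add3  regs: r0:2,r1:7,r2:Add3,r3:Add2,r4:4,r5:3
  c9: CDB Add1=14; issue ADD r1<-Add1  regs: r0:2,r1:Add1,r2:Add3,r3:Add2,r4:4,r5:3
  c10: CDB Mul2=7; issue MUL r0<-Mul1  regs: r0:Mul1,r1:Add1,r2:Add3,r3:Add2,r4:4,r5:3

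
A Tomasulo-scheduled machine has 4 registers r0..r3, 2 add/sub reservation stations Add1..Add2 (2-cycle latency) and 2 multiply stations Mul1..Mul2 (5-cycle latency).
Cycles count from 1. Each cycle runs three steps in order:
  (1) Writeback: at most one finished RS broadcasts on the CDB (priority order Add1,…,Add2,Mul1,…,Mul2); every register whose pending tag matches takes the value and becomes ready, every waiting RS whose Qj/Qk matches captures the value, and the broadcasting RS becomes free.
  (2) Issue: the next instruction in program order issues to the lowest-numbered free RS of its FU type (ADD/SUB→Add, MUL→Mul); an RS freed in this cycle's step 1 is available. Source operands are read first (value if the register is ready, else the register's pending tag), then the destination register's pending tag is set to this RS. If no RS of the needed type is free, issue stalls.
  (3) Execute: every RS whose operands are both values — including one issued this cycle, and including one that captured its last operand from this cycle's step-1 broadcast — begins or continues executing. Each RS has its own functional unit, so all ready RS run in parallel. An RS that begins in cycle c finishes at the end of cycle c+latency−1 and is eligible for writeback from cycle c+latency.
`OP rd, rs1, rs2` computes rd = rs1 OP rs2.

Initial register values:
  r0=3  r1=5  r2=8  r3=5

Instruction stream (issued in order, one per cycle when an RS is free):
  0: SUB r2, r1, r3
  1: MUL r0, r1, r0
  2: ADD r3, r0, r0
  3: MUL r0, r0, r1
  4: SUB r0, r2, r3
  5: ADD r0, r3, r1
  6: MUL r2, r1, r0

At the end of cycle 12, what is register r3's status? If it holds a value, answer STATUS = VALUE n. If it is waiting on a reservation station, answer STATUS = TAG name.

cycle 1: issue SUB r2<-Add1 // r0:3,r1:5,r2:Add1,r3:5
cycle 2: issue MUL r0<-Mul1 // r0:Mul1,r1:5,r2:Add1,r3:5
cycle 3: CDB Add1=0; issue ADD r3<-Add1 // r0:Mul1,r1:5,r2:0,r3:Add1
cycle 4: issue MUL r0<-Mul2 // r0:Mul2,r1:5,r2:0,r3:Add1
cycle 5: issue SUB r0<-Add2 // r0:Add2,r1:5,r2:0,r3:Add1
cycle 6: stall // r0:Add2,r1:5,r2:0,r3:Add1
cycle 7: CDB Mul1=15; stall // r0:Add2,r1:5,r2:0,r3:Add1
cycle 8: stall // r0:Add2,r1:5,r2:0,r3:Add1
cycle 9: CDB Add1=30; issue ADD r0<-Add1 // r0:Add1,r1:5,r2:0,r3:30
cycle 10: issue MUL r2<-Mul1 // r0:Add1,r1:5,r2:Mul1,r3:30
cycle 11: CDB Add1=35 // r0:35,r1:5,r2:Mul1,r3:30
cycle 12: CDB Add2=-30 // r0:35,r1:5,r2:Mul1,r3:30

STATUS = VALUE 30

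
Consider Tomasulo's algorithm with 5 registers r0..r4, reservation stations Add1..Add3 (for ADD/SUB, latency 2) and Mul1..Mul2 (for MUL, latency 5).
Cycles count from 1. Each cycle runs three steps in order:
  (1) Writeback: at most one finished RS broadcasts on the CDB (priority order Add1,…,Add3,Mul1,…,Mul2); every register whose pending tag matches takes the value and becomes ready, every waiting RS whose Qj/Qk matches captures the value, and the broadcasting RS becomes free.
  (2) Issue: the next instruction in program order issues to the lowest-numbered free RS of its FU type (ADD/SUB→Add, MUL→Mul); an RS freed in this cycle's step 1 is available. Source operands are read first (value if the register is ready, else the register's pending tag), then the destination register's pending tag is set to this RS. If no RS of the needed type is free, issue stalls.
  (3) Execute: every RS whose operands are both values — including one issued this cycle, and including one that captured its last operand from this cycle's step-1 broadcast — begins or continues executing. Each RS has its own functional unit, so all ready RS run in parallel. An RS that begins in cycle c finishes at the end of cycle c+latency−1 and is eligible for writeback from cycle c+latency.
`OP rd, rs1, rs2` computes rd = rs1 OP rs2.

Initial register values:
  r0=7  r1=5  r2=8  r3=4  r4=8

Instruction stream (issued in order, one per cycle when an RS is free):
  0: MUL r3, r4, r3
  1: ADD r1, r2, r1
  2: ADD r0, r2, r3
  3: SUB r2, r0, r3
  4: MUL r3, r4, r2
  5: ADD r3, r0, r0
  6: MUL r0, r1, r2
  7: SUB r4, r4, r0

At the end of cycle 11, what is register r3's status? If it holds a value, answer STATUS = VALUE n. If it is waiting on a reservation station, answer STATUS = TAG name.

STATUS = VALUE 80

c1: issue MUL r3<-Mul1 | r0:7,r1:5,r2:8,r3:Mul1,r4:8
c2: issue ADD r1<-Add1 | r0:7,r1:Add1,r2:8,r3:Mul1,r4:8
c3: issue ADD r0<-Add2 | r0:Add2,r1:Add1,r2:8,r3:Mul1,r4:8
c4: CDB Add1=13; issue SUB r2<-Add1 | r0:Add2,r1:13,r2:Add1,r3:Mul1,r4:8
c5: issue MUL r3<-Mul2 | r0:Add2,r1:13,r2:Add1,r3:Mul2,r4:8
c6: CDB Mul1=32; issue ADD r3<-Add3 | r0:Add2,r1:13,r2:Add1,r3:Add3,r4:8
c7: issue MUL r0<-Mul1 | r0:Mul1,r1:13,r2:Add1,r3:Add3,r4:8
c8: CDB Add2=40; issue SUB r4<-Add2 | r0:Mul1,r1:13,r2:Add1,r3:Add3,r4:Add2
c9: - | r0:Mul1,r1:13,r2:Add1,r3:Add3,r4:Add2
c10: CDB Add1=8 | r0:Mul1,r1:13,r2:8,r3:Add3,r4:Add2
c11: CDB Add3=80 | r0:Mul1,r1:13,r2:8,r3:80,r4:Add2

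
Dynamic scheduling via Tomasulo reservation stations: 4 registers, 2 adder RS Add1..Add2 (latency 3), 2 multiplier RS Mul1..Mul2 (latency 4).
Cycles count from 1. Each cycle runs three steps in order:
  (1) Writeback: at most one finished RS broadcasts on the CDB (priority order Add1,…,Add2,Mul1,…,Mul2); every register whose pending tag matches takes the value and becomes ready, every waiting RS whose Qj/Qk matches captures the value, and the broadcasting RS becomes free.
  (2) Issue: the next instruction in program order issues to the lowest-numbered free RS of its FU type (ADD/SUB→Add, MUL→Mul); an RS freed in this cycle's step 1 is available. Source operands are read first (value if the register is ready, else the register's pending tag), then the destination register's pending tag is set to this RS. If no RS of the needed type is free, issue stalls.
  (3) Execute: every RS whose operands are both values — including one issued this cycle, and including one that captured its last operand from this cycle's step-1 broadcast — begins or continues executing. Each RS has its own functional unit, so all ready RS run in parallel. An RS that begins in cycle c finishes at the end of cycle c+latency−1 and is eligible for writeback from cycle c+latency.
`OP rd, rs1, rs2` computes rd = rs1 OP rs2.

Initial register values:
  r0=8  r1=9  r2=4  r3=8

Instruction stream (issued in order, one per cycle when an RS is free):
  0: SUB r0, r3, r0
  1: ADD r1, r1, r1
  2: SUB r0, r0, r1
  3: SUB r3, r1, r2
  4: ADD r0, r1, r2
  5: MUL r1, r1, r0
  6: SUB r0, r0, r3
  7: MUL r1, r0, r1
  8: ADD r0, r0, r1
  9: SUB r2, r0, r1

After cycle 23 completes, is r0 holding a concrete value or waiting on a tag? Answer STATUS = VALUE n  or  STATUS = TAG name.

c1: issue SUB r0<-Add1 | r0:Add1,r1:9,r2:4,r3:8
c2: issue ADD r1<-Add2 | r0:Add1,r1:Add2,r2:4,r3:8
c3: stall | r0:Add1,r1:Add2,r2:4,r3:8
c4: CDB Add1=0; issue SUB r0<-Add1 | r0:Add1,r1:Add2,r2:4,r3:8
c5: CDB Add2=18; issue SUB r3<-Add2 | r0:Add1,r1:18,r2:4,r3:Add2
c6: stall | r0:Add1,r1:18,r2:4,r3:Add2
c7: stall | r0:Add1,r1:18,r2:4,r3:Add2
c8: CDB Add1=-18; issue ADD r0<-Add1 | r0:Add1,r1:18,r2:4,r3:Add2
c9: CDB Add2=14; issue MUL r1<-Mul1 | r0:Add1,r1:Mul1,r2:4,r3:14
c10: issue SUB r0<-Add2 | r0:Add2,r1:Mul1,r2:4,r3:14
c11: CDB Add1=22; issue MUL r1<-Mul2 | r0:Add2,r1:Mul2,r2:4,r3:14
c12: issue ADD r0<-Add1 | r0:Add1,r1:Mul2,r2:4,r3:14
c13: stall | r0:Add1,r1:Mul2,r2:4,r3:14
c14: CDB Add2=8; issue SUB r2<-Add2 | r0:Add1,r1:Mul2,r2:Add2,r3:14
c15: CDB Mul1=396 | r0:Add1,r1:Mul2,r2:Add2,r3:14
c16: - | r0:Add1,r1:Mul2,r2:Add2,r3:14
c17: - | r0:Add1,r1:Mul2,r2:Add2,r3:14
c18: - | r0:Add1,r1:Mul2,r2:Add2,r3:14
c19: CDB Mul2=3168 | r0:Add1,r1:3168,r2:Add2,r3:14
c20: - | r0:Add1,r1:3168,r2:Add2,r3:14
c21: - | r0:Add1,r1:3168,r2:Add2,r3:14
c22: CDB Add1=3176 | r0:3176,r1:3168,r2:Add2,r3:14
c23: - | r0:3176,r1:3168,r2:Add2,r3:14

STATUS = VALUE 3176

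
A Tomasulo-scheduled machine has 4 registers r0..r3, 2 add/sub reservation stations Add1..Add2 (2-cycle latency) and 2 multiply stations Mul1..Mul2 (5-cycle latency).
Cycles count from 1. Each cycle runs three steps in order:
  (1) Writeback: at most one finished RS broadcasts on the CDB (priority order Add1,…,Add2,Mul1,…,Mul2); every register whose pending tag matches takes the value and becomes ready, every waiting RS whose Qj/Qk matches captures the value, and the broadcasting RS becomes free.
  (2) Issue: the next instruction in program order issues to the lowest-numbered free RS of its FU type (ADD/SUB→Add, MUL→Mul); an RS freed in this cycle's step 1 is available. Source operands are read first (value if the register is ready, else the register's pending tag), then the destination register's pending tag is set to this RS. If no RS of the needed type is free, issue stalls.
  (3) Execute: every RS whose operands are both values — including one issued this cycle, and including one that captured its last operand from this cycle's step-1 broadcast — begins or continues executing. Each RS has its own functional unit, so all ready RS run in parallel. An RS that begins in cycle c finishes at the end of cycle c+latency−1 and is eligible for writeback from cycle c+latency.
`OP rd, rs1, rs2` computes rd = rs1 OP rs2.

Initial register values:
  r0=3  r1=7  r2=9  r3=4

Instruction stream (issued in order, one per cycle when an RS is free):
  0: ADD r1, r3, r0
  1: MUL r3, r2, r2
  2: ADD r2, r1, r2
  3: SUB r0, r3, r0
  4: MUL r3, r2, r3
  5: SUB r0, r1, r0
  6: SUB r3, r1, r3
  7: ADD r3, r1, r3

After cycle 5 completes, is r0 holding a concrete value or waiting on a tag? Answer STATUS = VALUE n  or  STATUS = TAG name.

STATUS = TAG Add2

cycle 1: issue ADD r1<-Add1 // r0:3,r1:Add1,r2:9,r3:4
cycle 2: issue MUL r3<-Mul1 // r0:3,r1:Add1,r2:9,r3:Mul1
cycle 3: CDB Add1=7; issue ADD r2<-Add1 // r0:3,r1:7,r2:Add1,r3:Mul1
cycle 4: issue SUB r0<-Add2 // r0:Add2,r1:7,r2:Add1,r3:Mul1
cycle 5: CDB Add1=16; issue MUL r3<-Mul2 // r0:Add2,r1:7,r2:16,r3:Mul2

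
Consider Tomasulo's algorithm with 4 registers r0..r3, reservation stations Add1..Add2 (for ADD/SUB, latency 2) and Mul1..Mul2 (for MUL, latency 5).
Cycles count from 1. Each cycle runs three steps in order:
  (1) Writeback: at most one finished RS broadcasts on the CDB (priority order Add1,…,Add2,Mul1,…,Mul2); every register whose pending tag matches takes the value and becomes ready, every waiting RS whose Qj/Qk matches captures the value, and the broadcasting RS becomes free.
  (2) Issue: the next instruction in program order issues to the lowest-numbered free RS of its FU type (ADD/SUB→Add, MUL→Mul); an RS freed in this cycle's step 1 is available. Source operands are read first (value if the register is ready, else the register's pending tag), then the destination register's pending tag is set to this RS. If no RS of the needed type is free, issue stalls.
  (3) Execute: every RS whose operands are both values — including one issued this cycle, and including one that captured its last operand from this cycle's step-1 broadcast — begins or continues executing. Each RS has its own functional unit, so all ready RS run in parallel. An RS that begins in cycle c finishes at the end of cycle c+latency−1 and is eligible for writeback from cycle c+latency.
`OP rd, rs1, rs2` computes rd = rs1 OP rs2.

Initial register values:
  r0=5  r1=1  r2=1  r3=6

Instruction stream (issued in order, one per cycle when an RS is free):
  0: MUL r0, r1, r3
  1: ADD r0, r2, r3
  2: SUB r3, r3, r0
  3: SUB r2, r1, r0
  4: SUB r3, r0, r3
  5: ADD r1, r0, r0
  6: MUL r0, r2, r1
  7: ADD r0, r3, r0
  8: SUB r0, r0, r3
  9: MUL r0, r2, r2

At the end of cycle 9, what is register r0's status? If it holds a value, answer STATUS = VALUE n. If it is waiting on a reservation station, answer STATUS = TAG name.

STATUS = TAG Add1

c1: issue MUL r0<-Mul1 | r0:Mul1,r1:1,r2:1,r3:6
c2: issue ADD r0<-Add1 | r0:Add1,r1:1,r2:1,r3:6
c3: issue SUB r3<-Add2 | r0:Add1,r1:1,r2:1,r3:Add2
c4: CDB Add1=7; issue SUB r2<-Add1 | r0:7,r1:1,r2:Add1,r3:Add2
c5: stall | r0:7,r1:1,r2:Add1,r3:Add2
c6: CDB Add1=-6; issue SUB r3<-Add1 | r0:7,r1:1,r2:-6,r3:Add1
c7: CDB Add2=-1; issue ADD r1<-Add2 | r0:7,r1:Add2,r2:-6,r3:Add1
c8: CDB Mul1=6; issue MUL r0<-Mul1 | r0:Mul1,r1:Add2,r2:-6,r3:Add1
c9: CDB Add1=8; issue ADD r0<-Add1 | r0:Add1,r1:Add2,r2:-6,r3:8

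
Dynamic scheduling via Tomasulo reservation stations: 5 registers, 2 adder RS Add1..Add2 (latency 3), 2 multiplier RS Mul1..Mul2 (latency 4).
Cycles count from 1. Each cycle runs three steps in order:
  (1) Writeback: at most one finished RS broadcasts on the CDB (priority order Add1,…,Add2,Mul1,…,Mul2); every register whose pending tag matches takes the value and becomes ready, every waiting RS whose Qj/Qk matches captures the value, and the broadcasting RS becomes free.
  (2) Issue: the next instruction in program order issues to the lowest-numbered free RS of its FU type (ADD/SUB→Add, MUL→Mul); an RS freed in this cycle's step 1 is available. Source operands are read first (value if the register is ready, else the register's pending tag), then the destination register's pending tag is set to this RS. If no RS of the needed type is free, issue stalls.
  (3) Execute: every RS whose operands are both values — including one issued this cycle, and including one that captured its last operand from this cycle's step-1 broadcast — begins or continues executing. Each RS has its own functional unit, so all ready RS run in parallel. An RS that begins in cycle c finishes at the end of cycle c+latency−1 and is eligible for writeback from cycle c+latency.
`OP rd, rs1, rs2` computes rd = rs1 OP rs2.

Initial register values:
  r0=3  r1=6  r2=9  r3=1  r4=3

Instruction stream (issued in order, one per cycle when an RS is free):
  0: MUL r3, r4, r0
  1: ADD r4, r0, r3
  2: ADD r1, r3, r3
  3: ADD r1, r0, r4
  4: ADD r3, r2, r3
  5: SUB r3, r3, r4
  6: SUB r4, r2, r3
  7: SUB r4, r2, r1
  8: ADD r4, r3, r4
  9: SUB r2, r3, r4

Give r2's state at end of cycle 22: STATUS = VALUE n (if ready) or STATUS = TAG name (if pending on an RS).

STATUS = TAG Add2

c1: issue MUL r3<-Mul1 | r0:3,r1:6,r2:9,r3:Mul1,r4:3
c2: issue ADD r4<-Add1 | r0:3,r1:6,r2:9,r3:Mul1,r4:Add1
c3: issue ADD r1<-Add2 | r0:3,r1:Add2,r2:9,r3:Mul1,r4:Add1
c4: stall | r0:3,r1:Add2,r2:9,r3:Mul1,r4:Add1
c5: CDB Mul1=9; stall | r0:3,r1:Add2,r2:9,r3:9,r4:Add1
c6: stall | r0:3,r1:Add2,r2:9,r3:9,r4:Add1
c7: stall | r0:3,r1:Add2,r2:9,r3:9,r4:Add1
c8: CDB Add1=12; issue ADD r1<-Add1 | r0:3,r1:Add1,r2:9,r3:9,r4:12
c9: CDB Add2=18; issue ADD r3<-Add2 | r0:3,r1:Add1,r2:9,r3:Add2,r4:12
c10: stall | r0:3,r1:Add1,r2:9,r3:Add2,r4:12
c11: CDB Add1=15; issue SUB r3<-Add1 | r0:3,r1:15,r2:9,r3:Add1,r4:12
c12: CDB Add2=18; issue SUB r4<-Add2 | r0:3,r1:15,r2:9,r3:Add1,r4:Add2
c13: stall | r0:3,r1:15,r2:9,r3:Add1,r4:Add2
c14: stall | r0:3,r1:15,r2:9,r3:Add1,r4:Add2
c15: CDB Add1=6; issue SUB r4<-Add1 | r0:3,r1:15,r2:9,r3:6,r4:Add1
c16: stall | r0:3,r1:15,r2:9,r3:6,r4:Add1
c17: stall | r0:3,r1:15,r2:9,r3:6,r4:Add1
c18: CDB Add1=-6; issue ADD r4<-Add1 | r0:3,r1:15,r2:9,r3:6,r4:Add1
c19: CDB Add2=3; issue SUB r2<-Add2 | r0:3,r1:15,r2:Add2,r3:6,r4:Add1
c20: - | r0:3,r1:15,r2:Add2,r3:6,r4:Add1
c21: CDB Add1=0 | r0:3,r1:15,r2:Add2,r3:6,r4:0
c22: - | r0:3,r1:15,r2:Add2,r3:6,r4:0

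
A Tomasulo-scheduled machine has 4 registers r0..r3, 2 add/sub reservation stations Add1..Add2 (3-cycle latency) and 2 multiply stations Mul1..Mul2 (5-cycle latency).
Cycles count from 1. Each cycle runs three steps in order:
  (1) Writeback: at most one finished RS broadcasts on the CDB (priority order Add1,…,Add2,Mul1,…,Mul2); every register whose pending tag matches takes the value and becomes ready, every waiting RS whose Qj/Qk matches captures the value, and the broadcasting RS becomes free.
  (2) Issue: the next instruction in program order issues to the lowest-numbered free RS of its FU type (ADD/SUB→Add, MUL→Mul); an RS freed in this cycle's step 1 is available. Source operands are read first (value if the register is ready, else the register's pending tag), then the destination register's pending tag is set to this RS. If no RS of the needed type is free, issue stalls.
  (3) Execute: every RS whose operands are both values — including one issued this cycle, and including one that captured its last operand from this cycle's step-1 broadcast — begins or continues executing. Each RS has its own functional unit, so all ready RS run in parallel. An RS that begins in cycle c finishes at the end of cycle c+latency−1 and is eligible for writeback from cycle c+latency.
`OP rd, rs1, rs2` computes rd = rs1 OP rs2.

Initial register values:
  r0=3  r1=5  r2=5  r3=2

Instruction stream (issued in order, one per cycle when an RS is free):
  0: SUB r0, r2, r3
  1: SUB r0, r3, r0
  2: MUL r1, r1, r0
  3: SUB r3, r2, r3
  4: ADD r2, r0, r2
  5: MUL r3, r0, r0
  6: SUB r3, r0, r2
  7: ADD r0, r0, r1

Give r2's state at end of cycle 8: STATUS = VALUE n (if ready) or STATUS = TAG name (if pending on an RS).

STATUS = TAG Add1

  c1: issue SUB r0<-Add1  regs: r0:Add1,r1:5,r2:5,r3:2
  c2: issue SUB r0<-Add2  regs: r0:Add2,r1:5,r2:5,r3:2
  c3: issue MUL r1<-Mul1  regs: r0:Add2,r1:Mul1,r2:5,r3:2
  c4: CDB Add1=3; issue SUB r3<-Add1  regs: r0:Add2,r1:Mul1,r2:5,r3:Add1
  c5: stall  regs: r0:Add2,r1:Mul1,r2:5,r3:Add1
  c6: stall  regs: r0:Add2,r1:Mul1,r2:5,r3:Add1
  c7: CDB Add1=3; issue ADD r2<-Add1  regs: r0:Add2,r1:Mul1,r2:Add1,r3:3
  c8: CDB Add2=-1; issue MUL r3<-Mul2  regs: r0:-1,r1:Mul1,r2:Add1,r3:Mul2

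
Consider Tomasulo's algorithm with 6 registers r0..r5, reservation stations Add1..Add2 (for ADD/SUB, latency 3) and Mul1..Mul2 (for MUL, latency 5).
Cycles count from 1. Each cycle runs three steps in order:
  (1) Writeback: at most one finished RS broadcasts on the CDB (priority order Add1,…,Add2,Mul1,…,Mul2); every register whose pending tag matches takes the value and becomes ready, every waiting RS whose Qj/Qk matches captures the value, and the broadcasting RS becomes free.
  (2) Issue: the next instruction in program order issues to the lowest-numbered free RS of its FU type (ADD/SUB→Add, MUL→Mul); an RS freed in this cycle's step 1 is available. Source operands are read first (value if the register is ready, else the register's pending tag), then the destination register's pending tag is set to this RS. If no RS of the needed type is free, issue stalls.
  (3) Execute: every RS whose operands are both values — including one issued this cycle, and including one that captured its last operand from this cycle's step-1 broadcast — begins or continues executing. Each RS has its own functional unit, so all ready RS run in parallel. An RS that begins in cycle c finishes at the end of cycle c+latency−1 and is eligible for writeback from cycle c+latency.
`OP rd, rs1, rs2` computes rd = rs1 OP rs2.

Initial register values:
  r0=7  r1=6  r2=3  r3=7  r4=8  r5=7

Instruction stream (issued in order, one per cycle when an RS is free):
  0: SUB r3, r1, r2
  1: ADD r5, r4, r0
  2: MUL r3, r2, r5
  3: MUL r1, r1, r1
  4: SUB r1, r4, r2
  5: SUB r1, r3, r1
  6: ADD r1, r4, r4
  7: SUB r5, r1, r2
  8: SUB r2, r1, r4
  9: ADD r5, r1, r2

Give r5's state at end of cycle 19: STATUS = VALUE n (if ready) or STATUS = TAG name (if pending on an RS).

cycle 1: issue SUB r3<-Add1 // r0:7,r1:6,r2:3,r3:Add1,r4:8,r5:7
cycle 2: issue ADD r5<-Add2 // r0:7,r1:6,r2:3,r3:Add1,r4:8,r5:Add2
cycle 3: issue MUL r3<-Mul1 // r0:7,r1:6,r2:3,r3:Mul1,r4:8,r5:Add2
cycle 4: CDB Add1=3; issue MUL r1<-Mul2 // r0:7,r1:Mul2,r2:3,r3:Mul1,r4:8,r5:Add2
cycle 5: CDB Add2=15; issue SUB r1<-Add1 // r0:7,r1:Add1,r2:3,r3:Mul1,r4:8,r5:15
cycle 6: issue SUB r1<-Add2 // r0:7,r1:Add2,r2:3,r3:Mul1,r4:8,r5:15
cycle 7: stall // r0:7,r1:Add2,r2:3,r3:Mul1,r4:8,r5:15
cycle 8: CDB Add1=5; issue ADD r1<-Add1 // r0:7,r1:Add1,r2:3,r3:Mul1,r4:8,r5:15
cycle 9: CDB Mul2=36; stall // r0:7,r1:Add1,r2:3,r3:Mul1,r4:8,r5:15
cycle 10: CDB Mul1=45; stall // r0:7,r1:Add1,r2:3,r3:45,r4:8,r5:15
cycle 11: CDB Add1=16; issue SUB r5<-Add1 // r0:7,r1:16,r2:3,r3:45,r4:8,r5:Add1
cycle 12: stall // r0:7,r1:16,r2:3,r3:45,r4:8,r5:Add1
cycle 13: CDB Add2=40; issue SUB r2<-Add2 // r0:7,r1:16,r2:Add2,r3:45,r4:8,r5:Add1
cycle 14: CDB Add1=13; issue ADD r5<-Add1 // r0:7,r1:16,r2:Add2,r3:45,r4:8,r5:Add1
cycle 15: - // r0:7,r1:16,r2:Add2,r3:45,r4:8,r5:Add1
cycle 16: CDB Add2=8 // r0:7,r1:16,r2:8,r3:45,r4:8,r5:Add1
cycle 17: - // r0:7,r1:16,r2:8,r3:45,r4:8,r5:Add1
cycle 18: - // r0:7,r1:16,r2:8,r3:45,r4:8,r5:Add1
cycle 19: CDB Add1=24 // r0:7,r1:16,r2:8,r3:45,r4:8,r5:24

STATUS = VALUE 24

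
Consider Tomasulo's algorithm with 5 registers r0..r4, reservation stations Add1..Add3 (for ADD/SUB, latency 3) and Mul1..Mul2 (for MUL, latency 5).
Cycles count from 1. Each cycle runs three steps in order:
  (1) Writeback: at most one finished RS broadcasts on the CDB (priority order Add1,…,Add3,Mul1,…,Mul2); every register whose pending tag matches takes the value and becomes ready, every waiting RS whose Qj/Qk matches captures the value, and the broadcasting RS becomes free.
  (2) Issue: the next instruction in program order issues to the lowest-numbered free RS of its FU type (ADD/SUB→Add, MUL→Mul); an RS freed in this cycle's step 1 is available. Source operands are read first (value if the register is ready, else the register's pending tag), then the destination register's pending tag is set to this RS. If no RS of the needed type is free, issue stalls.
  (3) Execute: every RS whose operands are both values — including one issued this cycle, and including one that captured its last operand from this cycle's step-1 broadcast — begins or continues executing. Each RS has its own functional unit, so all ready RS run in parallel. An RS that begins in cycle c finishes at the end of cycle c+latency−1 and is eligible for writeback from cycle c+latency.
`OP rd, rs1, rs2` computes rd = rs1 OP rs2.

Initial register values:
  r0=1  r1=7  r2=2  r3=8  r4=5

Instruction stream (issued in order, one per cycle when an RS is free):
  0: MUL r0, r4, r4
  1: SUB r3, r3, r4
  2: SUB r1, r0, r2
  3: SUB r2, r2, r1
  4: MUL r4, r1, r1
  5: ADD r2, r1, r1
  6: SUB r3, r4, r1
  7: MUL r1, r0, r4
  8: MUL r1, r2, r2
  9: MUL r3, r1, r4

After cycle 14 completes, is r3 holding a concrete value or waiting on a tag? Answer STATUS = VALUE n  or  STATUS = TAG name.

STATUS = TAG Add2

c1: issue MUL r0<-Mul1 | r0:Mul1,r1:7,r2:2,r3:8,r4:5
c2: issue SUB r3<-Add1 | r0:Mul1,r1:7,r2:2,r3:Add1,r4:5
c3: issue SUB r1<-Add2 | r0:Mul1,r1:Add2,r2:2,r3:Add1,r4:5
c4: issue SUB r2<-Add3 | r0:Mul1,r1:Add2,r2:Add3,r3:Add1,r4:5
c5: CDB Add1=3; issue MUL r4<-Mul2 | r0:Mul1,r1:Add2,r2:Add3,r3:3,r4:Mul2
c6: CDB Mul1=25; issue ADD r2<-Add1 | r0:25,r1:Add2,r2:Add1,r3:3,r4:Mul2
c7: stall | r0:25,r1:Add2,r2:Add1,r3:3,r4:Mul2
c8: stall | r0:25,r1:Add2,r2:Add1,r3:3,r4:Mul2
c9: CDB Add2=23; issue SUB r3<-Add2 | r0:25,r1:23,r2:Add1,r3:Add2,r4:Mul2
c10: issue MUL r1<-Mul1 | r0:25,r1:Mul1,r2:Add1,r3:Add2,r4:Mul2
c11: stall | r0:25,r1:Mul1,r2:Add1,r3:Add2,r4:Mul2
c12: CDB Add1=46; stall | r0:25,r1:Mul1,r2:46,r3:Add2,r4:Mul2
c13: CDB Add3=-21; stall | r0:25,r1:Mul1,r2:46,r3:Add2,r4:Mul2
c14: CDB Mul2=529; issue MUL r1<-Mul2 | r0:25,r1:Mul2,r2:46,r3:Add2,r4:529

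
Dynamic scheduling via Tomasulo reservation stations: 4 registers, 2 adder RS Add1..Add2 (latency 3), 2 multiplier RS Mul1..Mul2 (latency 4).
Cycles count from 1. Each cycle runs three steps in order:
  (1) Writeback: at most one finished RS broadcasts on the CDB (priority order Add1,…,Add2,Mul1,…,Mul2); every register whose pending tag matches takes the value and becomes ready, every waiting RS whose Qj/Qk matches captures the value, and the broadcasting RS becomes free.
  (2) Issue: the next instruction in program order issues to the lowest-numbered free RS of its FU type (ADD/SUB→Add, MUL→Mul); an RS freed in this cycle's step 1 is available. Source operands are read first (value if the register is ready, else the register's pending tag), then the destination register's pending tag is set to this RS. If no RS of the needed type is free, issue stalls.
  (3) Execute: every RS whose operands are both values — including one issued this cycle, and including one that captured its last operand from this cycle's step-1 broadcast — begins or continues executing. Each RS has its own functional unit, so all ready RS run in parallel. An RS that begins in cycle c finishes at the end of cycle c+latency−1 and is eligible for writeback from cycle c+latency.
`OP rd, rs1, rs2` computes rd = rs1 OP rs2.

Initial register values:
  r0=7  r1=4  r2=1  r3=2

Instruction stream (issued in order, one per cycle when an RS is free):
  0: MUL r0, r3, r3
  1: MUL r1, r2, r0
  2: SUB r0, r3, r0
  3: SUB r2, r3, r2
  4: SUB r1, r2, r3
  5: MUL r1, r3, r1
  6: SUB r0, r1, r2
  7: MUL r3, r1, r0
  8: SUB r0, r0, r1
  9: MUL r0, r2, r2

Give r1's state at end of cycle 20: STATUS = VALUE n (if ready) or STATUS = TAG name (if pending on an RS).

c1: issue MUL r0<-Mul1 | r0:Mul1,r1:4,r2:1,r3:2
c2: issue MUL r1<-Mul2 | r0:Mul1,r1:Mul2,r2:1,r3:2
c3: issue SUB r0<-Add1 | r0:Add1,r1:Mul2,r2:1,r3:2
c4: issue SUB r2<-Add2 | r0:Add1,r1:Mul2,r2:Add2,r3:2
c5: CDB Mul1=4; stall | r0:Add1,r1:Mul2,r2:Add2,r3:2
c6: stall | r0:Add1,r1:Mul2,r2:Add2,r3:2
c7: CDB Add2=1; issue SUB r1<-Add2 | r0:Add1,r1:Add2,r2:1,r3:2
c8: CDB Add1=-2; issue MUL r1<-Mul1 | r0:-2,r1:Mul1,r2:1,r3:2
c9: CDB Mul2=4; issue SUB r0<-Add1 | r0:Add1,r1:Mul1,r2:1,r3:2
c10: CDB Add2=-1; issue MUL r3<-Mul2 | r0:Add1,r1:Mul1,r2:1,r3:Mul2
c11: issue SUB r0<-Add2 | r0:Add2,r1:Mul1,r2:1,r3:Mul2
c12: stall | r0:Add2,r1:Mul1,r2:1,r3:Mul2
c13: stall | r0:Add2,r1:Mul1,r2:1,r3:Mul2
c14: CDB Mul1=-2; issue MUL r0<-Mul1 | r0:Mul1,r1:-2,r2:1,r3:Mul2
c15: - | r0:Mul1,r1:-2,r2:1,r3:Mul2
c16: - | r0:Mul1,r1:-2,r2:1,r3:Mul2
c17: CDB Add1=-3 | r0:Mul1,r1:-2,r2:1,r3:Mul2
c18: CDB Mul1=1 | r0:1,r1:-2,r2:1,r3:Mul2
c19: - | r0:1,r1:-2,r2:1,r3:Mul2
c20: CDB Add2=-1 | r0:1,r1:-2,r2:1,r3:Mul2

STATUS = VALUE -2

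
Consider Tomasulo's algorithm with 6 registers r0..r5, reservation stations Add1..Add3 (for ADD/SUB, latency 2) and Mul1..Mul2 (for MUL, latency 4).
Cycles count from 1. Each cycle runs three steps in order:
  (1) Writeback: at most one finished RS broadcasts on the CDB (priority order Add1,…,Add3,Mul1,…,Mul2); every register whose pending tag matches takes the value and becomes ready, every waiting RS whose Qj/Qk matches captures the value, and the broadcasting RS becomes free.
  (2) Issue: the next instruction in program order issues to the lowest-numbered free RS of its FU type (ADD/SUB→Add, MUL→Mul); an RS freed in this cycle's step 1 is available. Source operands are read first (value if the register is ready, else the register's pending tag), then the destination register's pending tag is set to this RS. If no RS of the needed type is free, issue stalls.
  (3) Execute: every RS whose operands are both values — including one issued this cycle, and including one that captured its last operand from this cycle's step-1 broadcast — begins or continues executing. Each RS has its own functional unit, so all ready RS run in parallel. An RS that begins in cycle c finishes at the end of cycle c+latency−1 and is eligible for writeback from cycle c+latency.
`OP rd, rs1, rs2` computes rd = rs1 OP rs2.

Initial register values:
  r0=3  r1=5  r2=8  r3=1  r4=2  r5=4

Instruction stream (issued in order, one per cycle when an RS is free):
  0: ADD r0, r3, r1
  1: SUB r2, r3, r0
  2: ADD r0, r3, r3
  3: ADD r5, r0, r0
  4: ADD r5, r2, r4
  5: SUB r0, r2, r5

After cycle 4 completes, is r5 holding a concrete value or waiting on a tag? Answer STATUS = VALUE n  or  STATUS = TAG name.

  c1: issue ADD r0<-Add1  regs: r0:Add1,r1:5,r2:8,r3:1,r4:2,r5:4
  c2: issue SUB r2<-Add2  regs: r0:Add1,r1:5,r2:Add2,r3:1,r4:2,r5:4
  c3: CDB Add1=6; issue ADD r0<-Add1  regs: r0:Add1,r1:5,r2:Add2,r3:1,r4:2,r5:4
  c4: issue ADD r5<-Add3  regs: r0:Add1,r1:5,r2:Add2,r3:1,r4:2,r5:Add3

STATUS = TAG Add3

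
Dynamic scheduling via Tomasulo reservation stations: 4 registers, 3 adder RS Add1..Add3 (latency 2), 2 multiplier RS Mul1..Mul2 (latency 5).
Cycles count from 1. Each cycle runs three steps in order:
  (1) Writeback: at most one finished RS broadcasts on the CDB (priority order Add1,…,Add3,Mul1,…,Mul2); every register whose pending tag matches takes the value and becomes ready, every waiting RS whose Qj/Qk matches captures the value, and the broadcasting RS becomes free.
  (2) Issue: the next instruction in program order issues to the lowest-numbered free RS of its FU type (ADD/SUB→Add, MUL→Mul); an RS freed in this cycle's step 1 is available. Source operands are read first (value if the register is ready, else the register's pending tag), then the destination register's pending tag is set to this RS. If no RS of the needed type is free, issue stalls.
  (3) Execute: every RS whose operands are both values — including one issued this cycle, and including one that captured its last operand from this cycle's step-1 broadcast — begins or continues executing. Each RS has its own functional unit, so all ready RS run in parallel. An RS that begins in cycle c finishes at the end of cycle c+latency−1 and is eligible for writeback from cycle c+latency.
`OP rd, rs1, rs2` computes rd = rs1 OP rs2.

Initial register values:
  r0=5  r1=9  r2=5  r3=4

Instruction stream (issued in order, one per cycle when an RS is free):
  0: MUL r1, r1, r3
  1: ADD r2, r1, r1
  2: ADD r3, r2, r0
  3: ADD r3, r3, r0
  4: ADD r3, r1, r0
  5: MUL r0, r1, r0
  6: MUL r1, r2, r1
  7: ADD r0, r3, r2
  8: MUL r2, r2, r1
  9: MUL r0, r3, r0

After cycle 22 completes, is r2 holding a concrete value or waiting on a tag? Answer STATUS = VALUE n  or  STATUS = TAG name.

c1: issue MUL r1<-Mul1 | r0:5,r1:Mul1,r2:5,r3:4
c2: issue ADD r2<-Add1 | r0:5,r1:Mul1,r2:Add1,r3:4
c3: issue ADD r3<-Add2 | r0:5,r1:Mul1,r2:Add1,r3:Add2
c4: issue ADD r3<-Add3 | r0:5,r1:Mul1,r2:Add1,r3:Add3
c5: stall | r0:5,r1:Mul1,r2:Add1,r3:Add3
c6: CDB Mul1=36; stall | r0:5,r1:36,r2:Add1,r3:Add3
c7: stall | r0:5,r1:36,r2:Add1,r3:Add3
c8: CDB Add1=72; issue ADD r3<-Add1 | r0:5,r1:36,r2:72,r3:Add1
c9: issue MUL r0<-Mul1 | r0:Mul1,r1:36,r2:72,r3:Add1
c10: CDB Add1=41; issue MUL r1<-Mul2 | r0:Mul1,r1:Mul2,r2:72,r3:41
c11: CDB Add2=77; issue ADD r0<-Add1 | r0:Add1,r1:Mul2,r2:72,r3:41
c12: stall | r0:Add1,r1:Mul2,r2:72,r3:41
c13: CDB Add1=113; stall | r0:113,r1:Mul2,r2:72,r3:41
c14: CDB Add3=82; stall | r0:113,r1:Mul2,r2:72,r3:41
c15: CDB Mul1=180; issue MUL r2<-Mul1 | r0:113,r1:Mul2,r2:Mul1,r3:41
c16: CDB Mul2=2592; issue MUL r0<-Mul2 | r0:Mul2,r1:2592,r2:Mul1,r3:41
c17: - | r0:Mul2,r1:2592,r2:Mul1,r3:41
c18: - | r0:Mul2,r1:2592,r2:Mul1,r3:41
c19: - | r0:Mul2,r1:2592,r2:Mul1,r3:41
c20: - | r0:Mul2,r1:2592,r2:Mul1,r3:41
c21: CDB Mul1=186624 | r0:Mul2,r1:2592,r2:186624,r3:41
c22: CDB Mul2=4633 | r0:4633,r1:2592,r2:186624,r3:41

STATUS = VALUE 186624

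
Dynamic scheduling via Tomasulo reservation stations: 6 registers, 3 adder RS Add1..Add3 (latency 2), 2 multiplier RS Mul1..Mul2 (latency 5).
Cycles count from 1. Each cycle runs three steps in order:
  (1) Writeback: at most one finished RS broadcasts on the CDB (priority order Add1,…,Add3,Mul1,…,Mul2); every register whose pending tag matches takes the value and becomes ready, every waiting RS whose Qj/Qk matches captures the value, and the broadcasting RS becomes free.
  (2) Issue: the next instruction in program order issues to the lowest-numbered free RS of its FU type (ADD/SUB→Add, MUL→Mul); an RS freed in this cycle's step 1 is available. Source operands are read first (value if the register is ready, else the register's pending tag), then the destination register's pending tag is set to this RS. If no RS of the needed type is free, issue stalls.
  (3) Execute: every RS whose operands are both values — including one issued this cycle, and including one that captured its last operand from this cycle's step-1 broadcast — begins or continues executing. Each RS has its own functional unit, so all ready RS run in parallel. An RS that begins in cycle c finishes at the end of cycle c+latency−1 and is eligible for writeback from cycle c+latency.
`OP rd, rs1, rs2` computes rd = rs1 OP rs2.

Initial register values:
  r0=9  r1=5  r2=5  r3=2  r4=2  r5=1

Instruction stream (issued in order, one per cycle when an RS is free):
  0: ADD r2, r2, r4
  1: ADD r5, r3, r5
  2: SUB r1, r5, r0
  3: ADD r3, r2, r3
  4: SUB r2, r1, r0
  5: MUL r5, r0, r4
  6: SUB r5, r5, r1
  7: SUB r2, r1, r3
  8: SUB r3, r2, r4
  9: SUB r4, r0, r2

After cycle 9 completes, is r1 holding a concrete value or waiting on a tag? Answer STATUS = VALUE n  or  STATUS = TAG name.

STATUS = VALUE -6

  c1: issue ADD r2<-Add1  regs: r0:9,r1:5,r2:Add1,r3:2,r4:2,r5:1
  c2: issue ADD r5<-Add2  regs: r0:9,r1:5,r2:Add1,r3:2,r4:2,r5:Add2
  c3: CDB Add1=7; issue SUB r1<-Add1  regs: r0:9,r1:Add1,r2:7,r3:2,r4:2,r5:Add2
  c4: CDB Add2=3; issue ADD r3<-Add2  regs: r0:9,r1:Add1,r2:7,r3:Add2,r4:2,r5:3
  c5: issue SUB r2<-Add3  regs: r0:9,r1:Add1,r2:Add3,r3:Add2,r4:2,r5:3
  c6: CDB Add1=-6; issue MUL r5<-Mul1  regs: r0:9,r1:-6,r2:Add3,r3:Add2,r4:2,r5:Mul1
  c7: CDB Add2=9; issue SUB r5<-Add1  regs: r0:9,r1:-6,r2:Add3,r3:9,r4:2,r5:Add1
  c8: CDB Add3=-15; issue SUB r2<-Add2  regs: r0:9,r1:-6,r2:Add2,r3:9,r4:2,r5:Add1
  c9: issue SUB r3<-Add3  regs: r0:9,r1:-6,r2:Add2,r3:Add3,r4:2,r5:Add1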